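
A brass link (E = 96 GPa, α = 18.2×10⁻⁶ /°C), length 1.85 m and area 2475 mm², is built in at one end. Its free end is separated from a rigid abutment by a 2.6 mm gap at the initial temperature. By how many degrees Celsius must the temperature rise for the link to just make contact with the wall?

ΔT ≈ 77.2 °C

Contact occurs when the free expansion equals the gap: αΔT L = 2.6 mm.
So ΔT = g/(αL) = 2.6/(18.2×10⁻⁶ × 1850) = 77.22 °C.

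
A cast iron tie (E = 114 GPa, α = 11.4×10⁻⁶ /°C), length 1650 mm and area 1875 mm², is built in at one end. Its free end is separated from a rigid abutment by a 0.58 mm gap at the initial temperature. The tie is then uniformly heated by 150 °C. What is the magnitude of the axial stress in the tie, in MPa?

If the wall were absent the tie would grow by αΔT L = 11.4×10⁻⁶ × 150 × 1650 = 2.821 mm.
This exceeds the 0.58 mm gap, so the wall pushes back. The portion of expansion that must be recovered elastically is δ_free − gap = 2.821 − 0.58 = 2.241 mm.
So σ = E(δ_free − g)/L = 114×10³ × 2.241/1650 = 154.9 MPa.

σ ≈ 155 MPa (compressive)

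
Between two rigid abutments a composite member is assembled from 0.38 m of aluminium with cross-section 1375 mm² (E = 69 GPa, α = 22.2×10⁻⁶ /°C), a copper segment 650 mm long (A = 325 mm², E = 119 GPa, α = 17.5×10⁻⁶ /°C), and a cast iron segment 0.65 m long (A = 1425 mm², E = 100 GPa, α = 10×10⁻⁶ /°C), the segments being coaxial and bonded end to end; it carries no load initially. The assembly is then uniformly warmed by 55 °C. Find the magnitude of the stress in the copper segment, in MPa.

σ ≈ 175 MPa (compressive)

Free thermal expansion of the whole bar: Σ αᵢΔT Lᵢ = 22.2×10⁻⁶×55×380 + 17.5×10⁻⁶×55×650 + 10×10⁻⁶×55×650 = 1.447 mm.
The walls prevent any net length change, so an axial force P (same in every segment) develops. Compatibility: P · Σ Lᵢ/(AᵢEᵢ) = δ_free.
Σ Lᵢ/(AᵢEᵢ) = 380/(1375×69×10³) + 650/(325×119×10³) + 650/(1425×100×10³) = 2.537×10⁻⁵ mm/N.
So P = 1.447 / 2.537×10⁻⁵ = 57.03 kN, compressive.
σ_{copper} = P / A = 57030 / 325 = 175.5 MPa.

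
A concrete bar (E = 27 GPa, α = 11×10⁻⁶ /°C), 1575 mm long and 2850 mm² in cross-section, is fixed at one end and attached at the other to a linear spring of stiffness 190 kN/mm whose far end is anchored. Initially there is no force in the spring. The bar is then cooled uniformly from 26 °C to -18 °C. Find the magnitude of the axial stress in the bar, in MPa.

σ ≈ 10.4 MPa (tensile)

If the spring were absent the bar would shorten by αΔT L = 11×10⁻⁶ × 44 × 1575 = 0.7623 mm.
With a force P in the spring, the elastic change of the bar is PL/(AE) and that of the spring is P/k; compatibility requires their sum to equal δ_free.
So P = δ_free / [L/(AE) + 1/k] = 0.7623 / [ 1575/(2850×27×10³) + 1/(190×10³) ].
P = 0.7623 / 2.573×10⁻⁵ = 29630 N.
σ = P/A = 29630/2850 = 10.39 MPa.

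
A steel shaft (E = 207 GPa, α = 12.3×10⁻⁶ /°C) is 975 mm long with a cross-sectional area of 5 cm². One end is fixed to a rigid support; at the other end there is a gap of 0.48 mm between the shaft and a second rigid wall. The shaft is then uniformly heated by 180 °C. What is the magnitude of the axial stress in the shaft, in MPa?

If the wall were absent the shaft would grow by αΔT L = 12.3×10⁻⁶ × 180 × 975 = 2.159 mm.
After closing the 0.48 mm clearance, 2.159 − 0.48 = 1.679 mm of expansion remains to be suppressed by the wall.
Compatibility: PL/(AE) = 1.679 mm, so σ = P/A = E × (1.679/975) = 356.4 MPa.

σ ≈ 356 MPa (compressive)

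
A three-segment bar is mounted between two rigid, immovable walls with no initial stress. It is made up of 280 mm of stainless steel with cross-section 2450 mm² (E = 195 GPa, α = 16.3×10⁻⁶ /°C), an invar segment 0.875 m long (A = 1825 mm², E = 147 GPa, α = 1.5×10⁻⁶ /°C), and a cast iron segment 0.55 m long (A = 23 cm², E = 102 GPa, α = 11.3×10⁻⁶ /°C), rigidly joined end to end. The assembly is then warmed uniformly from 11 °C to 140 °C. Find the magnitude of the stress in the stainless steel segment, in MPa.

σ ≈ 103 MPa (compressive)

Free thermal expansion of the whole bar: Σ αᵢΔT Lᵢ = 16.3×10⁻⁶×129×280 + 1.5×10⁻⁶×129×875 + 11.3×10⁻⁶×129×550 = 1.56 mm.
The rigid supports impose zero overall length change; the single axial force P common to all segments must satisfy P Σ Lᵢ/(AᵢEᵢ) = δ_free.
Σ Lᵢ/(AᵢEᵢ) = 280/(2450×195×10³) + 875/(1825×147×10³) + 550/(2300×102×10³) = 6.192×10⁻⁶ mm/N.
So P = 1.56 / 6.192×10⁻⁶ = 251.9 kN, compressive.
σ_{stainless steel} = P / A = 251900 / 2450 = 102.8 MPa.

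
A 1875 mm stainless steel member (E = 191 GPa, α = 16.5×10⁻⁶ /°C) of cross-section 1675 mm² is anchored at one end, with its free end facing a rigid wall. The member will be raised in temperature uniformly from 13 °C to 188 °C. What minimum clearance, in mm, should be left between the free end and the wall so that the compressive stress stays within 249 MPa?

With no wall the member would lengthen by αΔT L = 16.5×10⁻⁶ × 175 × 1875 = 5.414 mm.
A stress of 249 MPa corresponds to the wall pushing the member back by σL/E = 249×1875/(191×10³) = 2.444 mm.
So the gap has to take up the difference, g_min = δ_free − σL/E = 5.414 − 2.444 = 2.97 mm.

g ≈ 2.97 mm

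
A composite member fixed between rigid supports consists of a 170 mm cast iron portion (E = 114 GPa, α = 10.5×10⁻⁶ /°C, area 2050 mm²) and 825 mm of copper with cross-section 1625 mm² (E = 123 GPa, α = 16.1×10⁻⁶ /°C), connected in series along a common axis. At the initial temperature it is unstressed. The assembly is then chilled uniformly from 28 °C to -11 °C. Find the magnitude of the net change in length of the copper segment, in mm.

|ΔL| ≈ 0.0184 mm

If the supports were absent, the total length change would be Σ αᵢΔT Lᵢ = 10.5×10⁻⁶×39×170 + 16.1×10⁻⁶×39×825 = 0.5876 mm.
The walls prevent any net length change, so an axial force P (same in every segment) develops. Compatibility: P · Σ Lᵢ/(AᵢEᵢ) = δ_free.
The series flexibility is Σ Lᵢ/(AᵢEᵢ) = 170/(2050×114×10³) + 825/(1625×123×10³) = 4.855×10⁻⁶ mm/N.
Hence P = δ_free / Σ(L/AE) = 0.5876/4.855×10⁻⁶ = 121 kN (tensile).
For the copper segment, free thermal change = 16.1×10⁻⁶×39×825 = 0.518 mm and elastic change from P = 121000×825/(1625×123×10³) = 0.4996 mm; these oppose, so the net change is 0.0184 mm (segment shortens).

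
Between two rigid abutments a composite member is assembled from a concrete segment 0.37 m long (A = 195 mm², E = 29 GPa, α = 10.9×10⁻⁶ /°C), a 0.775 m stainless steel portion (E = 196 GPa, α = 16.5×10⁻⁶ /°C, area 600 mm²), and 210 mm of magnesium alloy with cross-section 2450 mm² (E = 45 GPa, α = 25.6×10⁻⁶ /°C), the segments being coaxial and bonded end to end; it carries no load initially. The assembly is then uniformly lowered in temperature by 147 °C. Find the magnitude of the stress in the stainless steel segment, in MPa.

σ ≈ 73.6 MPa (tensile)

If the supports were absent, the total length change would be Σ αᵢΔT Lᵢ = 10.9×10⁻⁶×147×370 + 16.5×10⁻⁶×147×775 + 25.6×10⁻⁶×147×210 = 3.263 mm.
The walls prevent any net length change, so an axial force P (same in every segment) develops. Compatibility: P · Σ Lᵢ/(AᵢEᵢ) = δ_free.
The series flexibility is Σ Lᵢ/(AᵢEᵢ) = 370/(195×29×10³) + 775/(600×196×10³) + 210/(2450×45×10³) = 7.392×10⁻⁵ mm/N.
So P = 3.263 / 7.392×10⁻⁵ = 44.14 kN, tensile.
σ_{stainless steel} = P / A = 44140 / 600 = 73.56 MPa.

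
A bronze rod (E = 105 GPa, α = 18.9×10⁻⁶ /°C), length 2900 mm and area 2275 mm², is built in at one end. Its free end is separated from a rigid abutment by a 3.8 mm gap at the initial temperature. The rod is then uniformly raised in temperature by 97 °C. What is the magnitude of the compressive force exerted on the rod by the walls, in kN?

Unrestrained expansion: δ_free = αΔT L = 18.9×10⁻⁶ × 97 × 2900 = 5.317 mm.
The gap closes (δ_free > 3.8 mm) and the wall then resists a further 5.317 − 3.8 = 1.517 mm of expansion.
That suppressed elongation corresponds to σ = E·Δ/L = 105×10³ × 1.517/2900 = 54.91 MPa.
P = σA = 54.91 × 2275 = 124.9 kN.

P ≈ 125 kN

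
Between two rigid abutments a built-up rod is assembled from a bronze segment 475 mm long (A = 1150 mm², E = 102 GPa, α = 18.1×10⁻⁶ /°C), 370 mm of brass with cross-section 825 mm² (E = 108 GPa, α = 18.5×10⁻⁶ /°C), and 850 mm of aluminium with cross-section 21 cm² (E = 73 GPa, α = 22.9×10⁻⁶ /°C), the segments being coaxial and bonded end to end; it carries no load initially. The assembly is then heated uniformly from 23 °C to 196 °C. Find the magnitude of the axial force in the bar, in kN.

P ≈ 439 kN (compressive)

If the supports were absent, the total length change would be Σ αᵢΔT Lᵢ = 18.1×10⁻⁶×173×475 + 18.5×10⁻⁶×173×370 + 22.9×10⁻⁶×173×850 = 6.039 mm.
Since the ends are fixed, an axial force P builds up, equal in every segment, with P · Σ Lᵢ/(AᵢEᵢ) = δ_free.
Σ Lᵢ/(AᵢEᵢ) = 475/(1150×102×10³) + 370/(825×108×10³) + 850/(2100×73×10³) = 1.375×10⁻⁵ mm/N.
So P = 6.039 / 1.375×10⁻⁵ = 439.3 kN, compressive.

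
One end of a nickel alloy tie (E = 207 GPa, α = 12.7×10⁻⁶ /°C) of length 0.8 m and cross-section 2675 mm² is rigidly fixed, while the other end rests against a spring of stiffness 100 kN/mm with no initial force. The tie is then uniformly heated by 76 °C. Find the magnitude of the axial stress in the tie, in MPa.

If the spring were absent the tie would lengthen by αΔT L = 12.7×10⁻⁶ × 76 × 800 = 0.7722 mm.
Let P be the compressive force at the spring. The tie shortens elastically by PL/(AE) and the spring compresses by P/k; together these equal δ_free.
P [ L/(AE) + 1/k ] = δ_free → P [ 800/(2675×207×10³) + 1/(100×10³) ] = 0.7722.
P = 0.7722 / 1.144×10⁻⁵ = 67470 N.
σ = P/A = 67470/2675 = 25.22 MPa.

σ ≈ 25.2 MPa (compressive)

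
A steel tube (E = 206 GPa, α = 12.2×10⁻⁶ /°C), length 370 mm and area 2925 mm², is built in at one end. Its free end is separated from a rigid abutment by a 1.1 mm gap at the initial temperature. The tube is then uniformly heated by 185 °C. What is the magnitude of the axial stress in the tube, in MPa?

σ ≈ 0 MPa

If the wall were absent the tube would grow by αΔT L = 12.2×10⁻⁶ × 185 × 370 = 0.8351 mm.
Since δ_free = 0.835 mm is less than the 1.1 mm gap, the tube never touches the wall. No axial force develops.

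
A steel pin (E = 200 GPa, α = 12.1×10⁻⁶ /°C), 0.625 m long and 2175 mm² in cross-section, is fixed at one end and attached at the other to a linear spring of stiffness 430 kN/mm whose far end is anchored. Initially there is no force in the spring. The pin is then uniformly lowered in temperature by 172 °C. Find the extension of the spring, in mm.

δ ≈ 0.804 mm

If the spring were absent the pin would shorten by αΔT L = 12.1×10⁻⁶ × 172 × 625 = 1.301 mm.
Let P be the tensile force in the spring. The pin extends elastically by PL/(AE) and the spring stretches by P/k; together these equal δ_free.
P [ L/(AE) + 1/k ] = δ_free → P [ 625/(2175×200×10³) + 1/(430×10³) ] = 1.301.
P = 1.301 / 3.762×10⁻⁶ = 345700 N.
Spring extension = P/k = 345700/(430×10³) = 0.804 mm.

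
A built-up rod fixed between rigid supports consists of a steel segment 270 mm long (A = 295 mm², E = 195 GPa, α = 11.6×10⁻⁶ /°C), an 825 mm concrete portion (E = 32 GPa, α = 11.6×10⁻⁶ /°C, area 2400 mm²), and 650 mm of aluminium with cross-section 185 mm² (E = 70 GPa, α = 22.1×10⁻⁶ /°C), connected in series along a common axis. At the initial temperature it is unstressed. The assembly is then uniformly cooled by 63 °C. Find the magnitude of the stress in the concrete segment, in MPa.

σ ≈ 10.8 MPa (tensile)

With the walls removed the bar would change length by δ_free = Σ αᵢΔT Lᵢ = 11.6×10⁻⁶×63×270 + 11.6×10⁻⁶×63×825 + 22.1×10⁻⁶×63×650 = 1.705 mm.
The rigid supports impose zero overall length change; the single axial force P common to all segments must satisfy P Σ Lᵢ/(AᵢEᵢ) = δ_free.
The series flexibility is Σ Lᵢ/(AᵢEᵢ) = 270/(295×195×10³) + 825/(2400×32×10³) + 650/(185×70×10³) = 6.563×10⁻⁵ mm/N.
Hence P = δ_free / Σ(L/AE) = 1.705/6.563×10⁻⁵ = 25.98 kN (tensile).
σ_{concrete} = P / A = 25980 / 2400 = 10.83 MPa.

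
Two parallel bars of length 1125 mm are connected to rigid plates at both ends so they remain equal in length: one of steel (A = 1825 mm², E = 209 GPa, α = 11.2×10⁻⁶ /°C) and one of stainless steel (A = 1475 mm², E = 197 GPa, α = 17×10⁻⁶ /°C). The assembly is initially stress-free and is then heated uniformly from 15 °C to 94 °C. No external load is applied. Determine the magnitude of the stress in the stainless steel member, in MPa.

σ ≈ 51.2 MPa (compressive)

Both members must finish at the same length. With the larger α, the stainless steel tends to over-expand; the plates restrain it, putting the stainless steel in compression and the steel in tension. With no external load the two internal forces are equal and opposite, magnitude P.
Equating the net (thermal + elastic) strains gives |α₁ − α₂|·ΔT = P·[1/(A₁E₁) + 1/(A₂E₂)].
|α₁ − α₂|·ΔT = 5.8×10⁻⁶ × 79 = 0.0004582.
1/(A₁E₁) + 1/(A₂E₂) = 1/(1825×209×10³) + 1/(1475×197×10³) = 6.063×10⁻⁹ N⁻¹.
So P = 0.0004582 / 6.063×10⁻⁹ = 75.57 kN.
σ_{stainless steel} = P/A₂ = 75570/1475 = 51.23 MPa, compressive.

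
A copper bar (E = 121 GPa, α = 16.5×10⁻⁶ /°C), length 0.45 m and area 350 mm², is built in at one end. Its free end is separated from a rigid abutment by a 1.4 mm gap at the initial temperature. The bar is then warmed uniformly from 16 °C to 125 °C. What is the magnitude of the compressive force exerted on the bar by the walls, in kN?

Free thermal elongation = αΔT L = 16.5×10⁻⁶ × 109 × 450 = 0.8093 mm.
This is smaller than the 1.4 mm clearance, so the bar expands freely without reaching the stop — the stress is zero.

P ≈ 0 kN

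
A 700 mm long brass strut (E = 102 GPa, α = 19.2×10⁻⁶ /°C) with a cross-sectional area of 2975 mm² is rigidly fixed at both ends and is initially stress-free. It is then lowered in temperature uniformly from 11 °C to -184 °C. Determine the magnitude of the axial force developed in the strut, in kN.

P ≈ 1140 kN (tensile)

The ends cannot move, so σ = EαΔT = 102×10³ × 19.2×10⁻⁶ × 195 = 381.9 MPa.
Then P = σA = 381.9 × 2975 mm² = 1136 kN, tensile.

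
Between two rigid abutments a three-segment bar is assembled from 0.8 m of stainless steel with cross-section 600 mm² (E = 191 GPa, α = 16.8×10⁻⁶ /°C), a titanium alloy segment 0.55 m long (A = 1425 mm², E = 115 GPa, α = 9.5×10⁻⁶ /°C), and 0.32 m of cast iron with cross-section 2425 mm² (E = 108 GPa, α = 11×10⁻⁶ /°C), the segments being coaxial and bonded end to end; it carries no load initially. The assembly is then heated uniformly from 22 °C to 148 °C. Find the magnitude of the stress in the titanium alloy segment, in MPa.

σ ≈ 170 MPa (compressive)

With the walls removed the bar would change length by δ_free = Σ αᵢΔT Lᵢ = 16.8×10⁻⁶×126×800 + 9.5×10⁻⁶×126×550 + 11×10⁻⁶×126×320 = 2.795 mm.
Since the ends are fixed, an axial force P builds up, equal in every segment, with P · Σ Lᵢ/(AᵢEᵢ) = δ_free.
The series flexibility is Σ Lᵢ/(AᵢEᵢ) = 800/(600×191×10³) + 550/(1425×115×10³) + 320/(2425×108×10³) = 1.156×10⁻⁵ mm/N.
So P = 2.795 / 1.156×10⁻⁵ = 241.8 kN, compressive.
σ_{titanium alloy} = P / A = 241800 / 1425 = 169.7 MPa.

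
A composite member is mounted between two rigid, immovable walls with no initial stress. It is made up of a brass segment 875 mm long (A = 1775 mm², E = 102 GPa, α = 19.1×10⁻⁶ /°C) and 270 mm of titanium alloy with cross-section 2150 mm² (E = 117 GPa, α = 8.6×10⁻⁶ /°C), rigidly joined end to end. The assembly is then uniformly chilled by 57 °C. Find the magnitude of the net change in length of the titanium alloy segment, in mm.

With the walls removed the bar would change length by δ_free = Σ αᵢΔT Lᵢ = 19.1×10⁻⁶×57×875 + 8.6×10⁻⁶×57×270 = 1.085 mm.
Since the ends are fixed, an axial force P builds up, equal in every segment, with P · Σ Lᵢ/(AᵢEᵢ) = δ_free.
The series flexibility is Σ Lᵢ/(AᵢEᵢ) = 875/(1775×102×10³) + 270/(2150×117×10³) = 5.906×10⁻⁶ mm/N.
So P = 1.085 / 5.906×10⁻⁶ = 183.7 kN, tensile.
For the titanium alloy segment, free thermal change = 8.6×10⁻⁶×57×270 = 0.1324 mm and elastic change from P = 183700×270/(2150×117×10³) = 0.1972 mm; these oppose, so the net change is 0.0648 mm (segment lengthens).

|ΔL| ≈ 0.0648 mm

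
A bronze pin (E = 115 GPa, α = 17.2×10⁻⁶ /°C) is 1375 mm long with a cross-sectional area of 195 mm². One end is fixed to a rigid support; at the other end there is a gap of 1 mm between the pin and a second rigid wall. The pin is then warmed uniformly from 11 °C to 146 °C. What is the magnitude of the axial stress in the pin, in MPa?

Unrestrained expansion: δ_free = αΔT L = 17.2×10⁻⁶ × 135 × 1375 = 3.193 mm.
This exceeds the 1 mm gap, so the wall pushes back. The portion of expansion that must be recovered elastically is δ_free − gap = 3.193 − 1 = 2.193 mm.
So σ = E(δ_free − g)/L = 115×10³ × 2.193/1375 = 183.4 MPa.

σ ≈ 183 MPa (compressive)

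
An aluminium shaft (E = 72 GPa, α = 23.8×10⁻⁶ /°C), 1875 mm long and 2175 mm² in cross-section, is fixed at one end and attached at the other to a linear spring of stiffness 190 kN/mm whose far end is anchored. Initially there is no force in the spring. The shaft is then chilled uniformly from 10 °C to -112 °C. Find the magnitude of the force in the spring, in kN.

P ≈ 316 kN

The unrestrained thermal change is αΔT L = 23.8×10⁻⁶ × 122 × 1875 = 5.444 mm.
Let P be the tensile force in the spring. The shaft extends elastically by PL/(AE) and the spring stretches by P/k; together these equal δ_free.
So P = δ_free / [L/(AE) + 1/k] = 5.444 / [ 1875/(2175×72×10³) + 1/(190×10³) ].
P = 5.444 / 1.724×10⁻⁵ = 315900 N.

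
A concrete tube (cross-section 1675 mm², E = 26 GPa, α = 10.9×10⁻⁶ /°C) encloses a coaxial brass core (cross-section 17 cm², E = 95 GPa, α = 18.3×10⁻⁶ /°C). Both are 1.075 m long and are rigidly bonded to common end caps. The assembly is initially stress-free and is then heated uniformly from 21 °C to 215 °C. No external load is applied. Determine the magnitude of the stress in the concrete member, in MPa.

The brass has the larger α, so on heating it would change length more than the concrete if both were free. The rigid plates force a common final length, so the brass is put into compression and the concrete into tension, with equal and opposite forces P (no external load).
Setting the final lengths equal and cancelling L: (α₁ − α₂)ΔT = P/(A₁E₁) + P/(A₂E₂).
|α₁ − α₂|·ΔT = 7.4×10⁻⁶ × 194 = 0.001436.
1/(A₁E₁) + 1/(A₂E₂) = 1/(1675×26×10³) + 1/(1700×95×10³) = 2.915×10⁻⁸ N⁻¹.
So P = 0.001436 / 2.915×10⁻⁸ = 49.24 kN.
σ_{concrete} = P/A₁ = 49240/1675 = 29.4 MPa, tensile.

σ ≈ 29.4 MPa (tensile)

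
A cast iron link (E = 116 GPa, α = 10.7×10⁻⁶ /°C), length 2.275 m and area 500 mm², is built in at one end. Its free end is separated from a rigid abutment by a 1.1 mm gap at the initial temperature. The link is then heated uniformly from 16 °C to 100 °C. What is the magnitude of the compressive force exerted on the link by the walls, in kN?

Unrestrained expansion: δ_free = αΔT L = 10.7×10⁻⁶ × 84 × 2275 = 2.045 mm.
After closing the 1.1 mm clearance, 2.045 − 1.1 = 0.9448 mm of expansion remains to be suppressed by the wall.
That suppressed elongation corresponds to σ = E·Δ/L = 116×10³ × 0.9448/2275 = 48.17 MPa.
P = σA = 48.17 × 500 = 24.09 kN.

P ≈ 24.1 kN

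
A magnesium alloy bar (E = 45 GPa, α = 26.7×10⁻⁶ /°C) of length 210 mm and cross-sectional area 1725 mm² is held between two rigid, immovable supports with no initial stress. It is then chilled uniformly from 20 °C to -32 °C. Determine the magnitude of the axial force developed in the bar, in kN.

Full restraint means ε = 0, so the stress is σ = EαΔT = 45×10³ × 26.7×10⁻⁶ × 52 = 62.48 MPa.
P = AEαΔT = 1725 × 45×10³ × 26.7×10⁻⁶ × 52 = 107.8 kN (tensile).

P ≈ 108 kN (tensile)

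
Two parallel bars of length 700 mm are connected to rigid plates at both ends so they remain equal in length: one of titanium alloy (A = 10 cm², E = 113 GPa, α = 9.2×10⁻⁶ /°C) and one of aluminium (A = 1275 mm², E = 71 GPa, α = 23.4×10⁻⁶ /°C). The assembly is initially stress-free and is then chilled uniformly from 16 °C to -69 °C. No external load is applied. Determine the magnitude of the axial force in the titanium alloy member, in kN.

The aluminium has the larger α, so on cooling it would change length more than the titanium alloy if both were free. The rigid plates force a common final length, so the aluminium is put into tension and the titanium alloy into compression, with equal and opposite forces P (no external load).
Compatibility of the two members (thermal + elastic change equal): (α₁ − α₂)ΔT = P·[1/(A₁E₁) + 1/(A₂E₂)].
|α₁ − α₂|·ΔT = 14.2×10⁻⁶ × 85 = 0.001207.
1/(A₁E₁) + 1/(A₂E₂) = 1/(1000×113×10³) + 1/(1275×71×10³) = 1.99×10⁻⁸ N⁻¹.
So P = 0.001207 / 1.99×10⁻⁸ = 60.66 kN.

P ≈ 60.7 kN (compressive in the titanium alloy)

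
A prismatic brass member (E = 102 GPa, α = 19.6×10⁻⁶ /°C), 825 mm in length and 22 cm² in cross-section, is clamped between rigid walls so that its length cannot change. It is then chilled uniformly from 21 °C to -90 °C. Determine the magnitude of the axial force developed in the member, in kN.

The ends cannot move, so σ = EαΔT = 102×10³ × 19.6×10⁻⁶ × 111 = 221.9 MPa.
Axial force P = σA = 221.9 × 2200 = 488200 N = 488.2 kN, tensile.

P ≈ 488 kN (tensile)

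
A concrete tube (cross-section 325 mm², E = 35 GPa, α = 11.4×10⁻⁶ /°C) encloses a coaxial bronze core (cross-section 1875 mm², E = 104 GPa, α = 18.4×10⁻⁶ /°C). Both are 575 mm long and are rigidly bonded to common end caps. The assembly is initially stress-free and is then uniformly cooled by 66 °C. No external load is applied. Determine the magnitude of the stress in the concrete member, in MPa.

σ ≈ 15.3 MPa (compressive)

Both members must finish at the same length. With the larger α, the bronze tends to over-contract; the plates restrain it, putting the bronze in tension and the concrete in compression. With no external load the two internal forces are equal and opposite, magnitude P.
Equating the net (thermal + elastic) strains gives |α₁ − α₂|·ΔT = P·[1/(A₁E₁) + 1/(A₂E₂)].
|α₁ − α₂|·ΔT = 7×10⁻⁶ × 66 = 0.000462.
1/(A₁E₁) + 1/(A₂E₂) = 1/(325×35×10³) + 1/(1875×104×10³) = 9.304×10⁻⁸ N⁻¹.
So P = 0.000462 / 9.304×10⁻⁸ = 4.966 kN.
σ_{concrete} = P/A₁ = 4966/325 = 15.28 MPa, compressive.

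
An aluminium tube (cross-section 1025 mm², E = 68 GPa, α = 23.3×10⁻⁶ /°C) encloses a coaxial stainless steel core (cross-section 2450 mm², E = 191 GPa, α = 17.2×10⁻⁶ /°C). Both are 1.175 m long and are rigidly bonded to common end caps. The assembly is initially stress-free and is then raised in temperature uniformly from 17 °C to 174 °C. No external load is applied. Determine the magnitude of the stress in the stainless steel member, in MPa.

σ ≈ 23.7 MPa (tensile)

Both members must finish at the same length. With the larger α, the aluminium tends to over-expand; the plates restrain it, putting the aluminium in compression and the stainless steel in tension. With no external load the two internal forces are equal and opposite, magnitude P.
Equating the net (thermal + elastic) strains gives |α₁ − α₂|·ΔT = P·[1/(A₁E₁) + 1/(A₂E₂)].
|α₁ − α₂|·ΔT = 6.1×10⁻⁶ × 157 = 0.0009577.
1/(A₁E₁) + 1/(A₂E₂) = 1/(1025×68×10³) + 1/(2450×191×10³) = 1.648×10⁻⁸ N⁻¹.
So P = 0.0009577 / 1.648×10⁻⁸ = 58.1 kN.
σ_{stainless steel} = P/A₂ = 58100/2450 = 23.71 MPa, tensile.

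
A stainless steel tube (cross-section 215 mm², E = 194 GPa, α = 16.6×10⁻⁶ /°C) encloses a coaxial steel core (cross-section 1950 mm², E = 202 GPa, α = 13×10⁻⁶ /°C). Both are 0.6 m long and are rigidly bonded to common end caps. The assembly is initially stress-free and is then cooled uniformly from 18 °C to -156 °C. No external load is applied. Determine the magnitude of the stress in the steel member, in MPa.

Equilibrium of a rigid end plate with no external load gives equal and opposite internal forces ±P in the two members. Since α_{stainless steel} > α_{steel}, cooling drives the stainless steel into tension and the steel into compression.
Setting the final lengths equal and cancelling L: (α₁ − α₂)ΔT = P/(A₁E₁) + P/(A₂E₂).
|α₁ − α₂|·ΔT = 3.6×10⁻⁶ × 174 = 0.0006264.
1/(A₁E₁) + 1/(A₂E₂) = 1/(215×194×10³) + 1/(1950×202×10³) = 2.651×10⁻⁸ N⁻¹.
So P = 0.0006264 / 2.651×10⁻⁸ = 23.63 kN.
σ_{steel} = P/A₂ = 23630/1950 = 12.12 MPa, compressive.

σ ≈ 12.1 MPa (compressive)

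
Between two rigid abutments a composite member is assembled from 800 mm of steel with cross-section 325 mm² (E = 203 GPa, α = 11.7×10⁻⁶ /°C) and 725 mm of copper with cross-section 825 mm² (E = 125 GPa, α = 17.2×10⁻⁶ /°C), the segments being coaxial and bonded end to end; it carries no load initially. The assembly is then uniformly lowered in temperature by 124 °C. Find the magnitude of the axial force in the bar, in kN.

P ≈ 141 kN (tensile)

With the walls removed the bar would change length by δ_free = Σ αᵢΔT Lᵢ = 11.7×10⁻⁶×124×800 + 17.2×10⁻⁶×124×725 = 2.707 mm.
The walls prevent any net length change, so an axial force P (same in every segment) develops. Compatibility: P · Σ Lᵢ/(AᵢEᵢ) = δ_free.
Σ Lᵢ/(AᵢEᵢ) = 800/(325×203×10³) + 725/(825×125×10³) = 1.916×10⁻⁵ mm/N.
P = 2.707 / 1.916×10⁻⁵ = 141300 N = 141.3 kN, tensile.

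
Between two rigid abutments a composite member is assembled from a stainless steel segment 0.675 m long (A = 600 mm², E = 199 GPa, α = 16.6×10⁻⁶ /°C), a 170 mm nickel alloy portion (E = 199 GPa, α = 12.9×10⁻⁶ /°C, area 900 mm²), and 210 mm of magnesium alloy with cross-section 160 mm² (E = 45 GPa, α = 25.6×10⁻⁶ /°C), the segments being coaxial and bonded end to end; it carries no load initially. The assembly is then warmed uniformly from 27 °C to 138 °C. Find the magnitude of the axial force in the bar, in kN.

Free thermal expansion of the whole bar: Σ αᵢΔT Lᵢ = 16.6×10⁻⁶×111×675 + 12.9×10⁻⁶×111×170 + 25.6×10⁻⁶×111×210 = 2.084 mm.
The walls prevent any net length change, so an axial force P (same in every segment) develops. Compatibility: P · Σ Lᵢ/(AᵢEᵢ) = δ_free.
The series flexibility is Σ Lᵢ/(AᵢEᵢ) = 675/(600×199×10³) + 170/(900×199×10³) + 210/(160×45×10³) = 3.577×10⁻⁵ mm/N.
P = 2.084 / 3.577×10⁻⁵ = 58260 N = 58.26 kN, compressive.

P ≈ 58.3 kN (compressive)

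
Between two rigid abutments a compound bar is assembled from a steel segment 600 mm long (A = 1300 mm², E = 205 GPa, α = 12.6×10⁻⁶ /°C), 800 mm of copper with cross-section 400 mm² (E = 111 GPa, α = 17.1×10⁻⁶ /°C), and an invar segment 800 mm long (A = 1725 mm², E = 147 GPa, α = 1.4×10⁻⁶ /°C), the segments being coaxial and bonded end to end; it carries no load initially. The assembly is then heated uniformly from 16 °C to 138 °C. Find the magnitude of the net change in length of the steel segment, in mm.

|ΔL| ≈ 0.66 mm

If the supports were absent, the total length change would be Σ αᵢΔT Lᵢ = 12.6×10⁻⁶×122×600 + 17.1×10⁻⁶×122×800 + 1.4×10⁻⁶×122×800 = 2.728 mm.
The rigid supports impose zero overall length change; the single axial force P common to all segments must satisfy P Σ Lᵢ/(AᵢEᵢ) = δ_free.
The series flexibility is Σ Lᵢ/(AᵢEᵢ) = 600/(1300×205×10³) + 800/(400×111×10³) + 800/(1725×147×10³) = 2.342×10⁻⁵ mm/N.
Hence P = δ_free / Σ(L/AE) = 2.728/2.342×10⁻⁵ = 116.5 kN (compressive).
For the steel segment, free thermal change = 12.6×10⁻⁶×122×600 = 0.9223 mm and elastic change from P = 116500×600/(1300×205×10³) = 0.2622 mm; these oppose, so the net change is 0.66 mm (segment lengthens).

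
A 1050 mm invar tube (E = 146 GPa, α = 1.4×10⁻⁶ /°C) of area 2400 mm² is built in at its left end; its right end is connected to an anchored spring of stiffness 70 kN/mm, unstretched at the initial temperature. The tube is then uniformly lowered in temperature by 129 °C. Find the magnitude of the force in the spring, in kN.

P ≈ 11 kN

Free thermal contraction: δ_free = αΔT L = 1.4×10⁻⁶ × 129 × 1050 = 0.1896 mm.
With a force P in the spring, the elastic change of the tube is PL/(AE) and that of the spring is P/k; compatibility requires their sum to equal δ_free.
So P = δ_free / [L/(AE) + 1/k] = 0.1896 / [ 1050/(2400×146×10³) + 1/(70×10³) ].
P = 0.1896 / 1.728×10⁻⁵ = 10970 N.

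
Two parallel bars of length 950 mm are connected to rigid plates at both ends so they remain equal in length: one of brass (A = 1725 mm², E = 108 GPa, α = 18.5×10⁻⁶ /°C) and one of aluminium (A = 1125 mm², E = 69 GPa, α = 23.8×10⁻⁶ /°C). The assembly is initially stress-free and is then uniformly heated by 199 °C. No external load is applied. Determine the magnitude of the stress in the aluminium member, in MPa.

The aluminium has the larger α, so on heating it would change length more than the brass if both were free. The rigid plates force a common final length, so the aluminium is put into compression and the brass into tension, with equal and opposite forces P (no external load).
Setting the final lengths equal and cancelling L: (α₁ − α₂)ΔT = P/(A₁E₁) + P/(A₂E₂).
|α₁ − α₂|·ΔT = 5.3×10⁻⁶ × 199 = 0.001055.
1/(A₁E₁) + 1/(A₂E₂) = 1/(1725×108×10³) + 1/(1125×69×10³) = 1.825×10⁻⁸ N⁻¹.
P = 0.001055 / 1.825×10⁻⁸ = 57790 N = 57.79 kN.
σ_{aluminium} = P/A₂ = 57790/1125 = 51.37 MPa, compressive.

σ ≈ 51.4 MPa (compressive)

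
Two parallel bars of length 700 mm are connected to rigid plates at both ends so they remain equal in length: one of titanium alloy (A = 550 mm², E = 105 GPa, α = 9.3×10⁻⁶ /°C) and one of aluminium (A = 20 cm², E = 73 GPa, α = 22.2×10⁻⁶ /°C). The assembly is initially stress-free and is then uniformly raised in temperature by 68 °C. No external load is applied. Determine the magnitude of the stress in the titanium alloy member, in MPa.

σ ≈ 66 MPa (tensile)

Both members must finish at the same length. With the larger α, the aluminium tends to over-expand; the plates restrain it, putting the aluminium in compression and the titanium alloy in tension. With no external load the two internal forces are equal and opposite, magnitude P.
Equating the net (thermal + elastic) strains gives |α₁ − α₂|·ΔT = P·[1/(A₁E₁) + 1/(A₂E₂)].
|α₁ − α₂|·ΔT = 12.9×10⁻⁶ × 68 = 0.0008772.
1/(A₁E₁) + 1/(A₂E₂) = 1/(550×105×10³) + 1/(2000×73×10³) = 2.417×10⁻⁸ N⁻¹.
So P = 0.0008772 / 2.417×10⁻⁸ = 36.3 kN.
σ_{titanium alloy} = P/A₁ = 36300/550 = 66 MPa, tensile.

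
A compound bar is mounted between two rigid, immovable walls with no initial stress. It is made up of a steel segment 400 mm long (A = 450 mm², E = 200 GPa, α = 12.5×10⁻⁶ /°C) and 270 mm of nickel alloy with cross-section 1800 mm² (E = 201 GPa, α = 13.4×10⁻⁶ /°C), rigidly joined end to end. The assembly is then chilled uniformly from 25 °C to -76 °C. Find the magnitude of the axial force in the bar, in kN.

P ≈ 168 kN (tensile)

Free thermal contraction of the whole bar: Σ αᵢΔT Lᵢ = 12.5×10⁻⁶×101×400 + 13.4×10⁻⁶×101×270 = 0.8704 mm.
The rigid supports impose zero overall length change; the single axial force P common to all segments must satisfy P Σ Lᵢ/(AᵢEᵢ) = δ_free.
The series flexibility is Σ Lᵢ/(AᵢEᵢ) = 400/(450×200×10³) + 270/(1800×201×10³) = 5.191×10⁻⁶ mm/N.
Hence P = δ_free / Σ(L/AE) = 0.8704/5.191×10⁻⁶ = 167.7 kN (tensile).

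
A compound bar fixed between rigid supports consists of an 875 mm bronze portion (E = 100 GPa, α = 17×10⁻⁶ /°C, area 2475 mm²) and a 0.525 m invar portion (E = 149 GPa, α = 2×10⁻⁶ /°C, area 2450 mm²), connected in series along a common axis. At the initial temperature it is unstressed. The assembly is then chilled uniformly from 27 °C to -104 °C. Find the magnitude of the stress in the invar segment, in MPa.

Free thermal contraction of the whole bar: Σ αᵢΔT Lᵢ = 17×10⁻⁶×131×875 + 2×10⁻⁶×131×525 = 2.086 mm.
The walls prevent any net length change, so an axial force P (same in every segment) develops. Compatibility: P · Σ Lᵢ/(AᵢEᵢ) = δ_free.
Σ Lᵢ/(AᵢEᵢ) = 875/(2475×100×10³) + 525/(2450×149×10³) = 4.974×10⁻⁶ mm/N.
Hence P = δ_free / Σ(L/AE) = 2.086/4.974×10⁻⁶ = 419.5 kN (tensile).
σ_{invar} = P / A = 419500 / 2450 = 171.2 MPa.

σ ≈ 171 MPa (tensile)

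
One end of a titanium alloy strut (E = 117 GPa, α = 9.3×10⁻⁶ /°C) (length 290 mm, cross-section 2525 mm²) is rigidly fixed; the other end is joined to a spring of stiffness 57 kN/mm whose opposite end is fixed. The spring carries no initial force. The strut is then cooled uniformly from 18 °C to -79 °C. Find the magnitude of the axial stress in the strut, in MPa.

σ ≈ 5.59 MPa (tensile)

If the spring were absent the strut would shorten by αΔT L = 9.3×10⁻⁶ × 97 × 290 = 0.2616 mm.
Let P be the tensile force in the spring. The strut extends elastically by PL/(AE) and the spring stretches by P/k; together these equal δ_free.
P [ L/(AE) + 1/k ] = δ_free → P [ 290/(2525×117×10³) + 1/(57×10³) ] = 0.2616.
P = 0.2616 / 1.853×10⁻⁵ = 14120 N.
σ = P/A = 14120/2525 = 5.593 MPa.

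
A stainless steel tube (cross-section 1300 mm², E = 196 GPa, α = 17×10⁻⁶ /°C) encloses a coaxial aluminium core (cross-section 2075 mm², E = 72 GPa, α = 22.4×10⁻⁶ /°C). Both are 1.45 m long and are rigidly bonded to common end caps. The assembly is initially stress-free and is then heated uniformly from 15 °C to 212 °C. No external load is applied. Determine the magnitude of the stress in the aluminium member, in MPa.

σ ≈ 48.3 MPa (compressive)

Both members must finish at the same length. With the larger α, the aluminium tends to over-expand; the plates restrain it, putting the aluminium in compression and the stainless steel in tension. With no external load the two internal forces are equal and opposite, magnitude P.
Compatibility of the two members (thermal + elastic change equal): (α₁ − α₂)ΔT = P·[1/(A₁E₁) + 1/(A₂E₂)].
|α₁ − α₂|·ΔT = 5.4×10⁻⁶ × 197 = 0.001064.
1/(A₁E₁) + 1/(A₂E₂) = 1/(1300×196×10³) + 1/(2075×72×10³) = 1.062×10⁻⁸ N⁻¹.
So P = 0.001064 / 1.062×10⁻⁸ = 100.2 kN.
σ_{aluminium} = P/A₂ = 100200/2075 = 48.28 MPa, compressive.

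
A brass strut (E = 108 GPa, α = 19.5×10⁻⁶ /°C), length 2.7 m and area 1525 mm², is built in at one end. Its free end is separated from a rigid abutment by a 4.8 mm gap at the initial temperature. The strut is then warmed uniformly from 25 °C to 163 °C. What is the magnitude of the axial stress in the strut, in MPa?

σ ≈ 98.6 MPa (compressive)

Free thermal elongation = αΔT L = 19.5×10⁻⁶ × 138 × 2700 = 7.266 mm.
This exceeds the 4.8 mm gap, so the wall pushes back. The portion of expansion that must be recovered elastically is δ_free − gap = 7.266 − 4.8 = 2.466 mm.
That suppressed elongation corresponds to σ = E·Δ/L = 108×10³ × 2.466/2700 = 98.63 MPa.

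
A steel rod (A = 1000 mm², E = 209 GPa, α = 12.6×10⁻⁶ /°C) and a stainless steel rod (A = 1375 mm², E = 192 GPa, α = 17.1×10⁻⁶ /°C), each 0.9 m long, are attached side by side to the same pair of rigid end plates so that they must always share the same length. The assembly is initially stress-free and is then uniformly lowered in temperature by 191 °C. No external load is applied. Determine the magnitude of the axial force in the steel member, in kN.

The stainless steel has the larger α, so on cooling it would change length more than the steel if both were free. The rigid plates force a common final length, so the stainless steel is put into tension and the steel into compression, with equal and opposite forces P (no external load).
Compatibility of the two members (thermal + elastic change equal): (α₁ − α₂)ΔT = P·[1/(A₁E₁) + 1/(A₂E₂)].
|α₁ − α₂|·ΔT = 4.5×10⁻⁶ × 191 = 0.0008595.
1/(A₁E₁) + 1/(A₂E₂) = 1/(1000×209×10³) + 1/(1375×192×10³) = 8.573×10⁻⁹ N⁻¹.
So P = 0.0008595 / 8.573×10⁻⁹ = 100.3 kN.

P ≈ 100 kN (compressive in the steel)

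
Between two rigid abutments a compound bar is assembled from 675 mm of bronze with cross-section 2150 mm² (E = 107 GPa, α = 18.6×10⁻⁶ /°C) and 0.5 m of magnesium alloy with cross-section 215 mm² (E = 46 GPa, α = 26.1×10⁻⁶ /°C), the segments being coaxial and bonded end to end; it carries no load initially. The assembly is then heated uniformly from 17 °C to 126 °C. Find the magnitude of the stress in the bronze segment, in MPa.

If the supports were absent, the total length change would be Σ αᵢΔT Lᵢ = 18.6×10⁻⁶×109×675 + 26.1×10⁻⁶×109×500 = 2.791 mm.
The walls prevent any net length change, so an axial force P (same in every segment) develops. Compatibility: P · Σ Lᵢ/(AᵢEᵢ) = δ_free.
Σ Lᵢ/(AᵢEᵢ) = 675/(2150×107×10³) + 500/(215×46×10³) = 5.349×10⁻⁵ mm/N.
Hence P = δ_free / Σ(L/AE) = 2.791/5.349×10⁻⁵ = 52.18 kN (compressive).
σ_{bronze} = P / A = 52180 / 2150 = 24.27 MPa.

σ ≈ 24.3 MPa (compressive)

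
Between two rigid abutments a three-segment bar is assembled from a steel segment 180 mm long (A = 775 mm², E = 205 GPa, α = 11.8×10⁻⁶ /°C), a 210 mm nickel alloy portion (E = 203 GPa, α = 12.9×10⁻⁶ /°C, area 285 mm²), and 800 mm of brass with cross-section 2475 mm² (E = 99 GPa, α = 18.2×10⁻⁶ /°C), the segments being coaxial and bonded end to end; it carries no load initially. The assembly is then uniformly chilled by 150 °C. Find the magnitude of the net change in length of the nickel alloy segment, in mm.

|ΔL| ≈ 0.909 mm

With the walls removed the bar would change length by δ_free = Σ αᵢΔT Lᵢ = 11.8×10⁻⁶×150×180 + 12.9×10⁻⁶×150×210 + 18.2×10⁻⁶×150×800 = 2.909 mm.
Since the ends are fixed, an axial force P builds up, equal in every segment, with P · Σ Lᵢ/(AᵢEᵢ) = δ_free.
The series flexibility is Σ Lᵢ/(AᵢEᵢ) = 180/(775×205×10³) + 210/(285×203×10³) + 800/(2475×99×10³) = 8.028×10⁻⁶ mm/N.
Hence P = δ_free / Σ(L/AE) = 2.909/8.028×10⁻⁶ = 362.4 kN (tensile).
For the nickel alloy segment, free thermal change = 12.9×10⁻⁶×150×210 = 0.4064 mm and elastic change from P = 362400×210/(285×203×10³) = 1.315 mm; these oppose, so the net change is 0.909 mm (segment lengthens).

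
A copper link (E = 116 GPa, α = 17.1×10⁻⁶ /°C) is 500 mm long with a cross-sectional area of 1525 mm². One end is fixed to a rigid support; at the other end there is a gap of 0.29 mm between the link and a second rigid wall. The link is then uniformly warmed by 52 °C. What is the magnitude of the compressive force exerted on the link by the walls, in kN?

P ≈ 54.7 kN

If the wall were absent the link would grow by αΔT L = 17.1×10⁻⁶ × 52 × 500 = 0.4446 mm.
This exceeds the 0.29 mm gap, so the wall pushes back. The portion of expansion that must be recovered elastically is δ_free − gap = 0.4446 − 0.29 = 0.1546 mm.
Compatibility: PL/(AE) = 0.1546 mm, so σ = P/A = E × (0.1546/500) = 35.87 MPa.
P = σA = 35.87 × 1525 = 54.7 kN.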